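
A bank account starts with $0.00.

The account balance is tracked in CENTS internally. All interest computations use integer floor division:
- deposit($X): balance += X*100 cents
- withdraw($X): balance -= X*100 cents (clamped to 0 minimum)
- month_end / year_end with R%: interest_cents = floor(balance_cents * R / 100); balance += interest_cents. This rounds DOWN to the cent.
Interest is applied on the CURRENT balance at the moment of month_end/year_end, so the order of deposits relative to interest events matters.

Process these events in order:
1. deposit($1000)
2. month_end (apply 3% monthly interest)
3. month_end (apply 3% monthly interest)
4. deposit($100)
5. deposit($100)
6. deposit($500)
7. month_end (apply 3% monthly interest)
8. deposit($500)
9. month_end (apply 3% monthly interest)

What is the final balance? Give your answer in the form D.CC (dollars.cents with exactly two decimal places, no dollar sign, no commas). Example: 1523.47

After 1 (deposit($1000)): balance=$1000.00 total_interest=$0.00
After 2 (month_end (apply 3% monthly interest)): balance=$1030.00 total_interest=$30.00
After 3 (month_end (apply 3% monthly interest)): balance=$1060.90 total_interest=$60.90
After 4 (deposit($100)): balance=$1160.90 total_interest=$60.90
After 5 (deposit($100)): balance=$1260.90 total_interest=$60.90
After 6 (deposit($500)): balance=$1760.90 total_interest=$60.90
After 7 (month_end (apply 3% monthly interest)): balance=$1813.72 total_interest=$113.72
After 8 (deposit($500)): balance=$2313.72 total_interest=$113.72
After 9 (month_end (apply 3% monthly interest)): balance=$2383.13 total_interest=$183.13

Answer: 2383.13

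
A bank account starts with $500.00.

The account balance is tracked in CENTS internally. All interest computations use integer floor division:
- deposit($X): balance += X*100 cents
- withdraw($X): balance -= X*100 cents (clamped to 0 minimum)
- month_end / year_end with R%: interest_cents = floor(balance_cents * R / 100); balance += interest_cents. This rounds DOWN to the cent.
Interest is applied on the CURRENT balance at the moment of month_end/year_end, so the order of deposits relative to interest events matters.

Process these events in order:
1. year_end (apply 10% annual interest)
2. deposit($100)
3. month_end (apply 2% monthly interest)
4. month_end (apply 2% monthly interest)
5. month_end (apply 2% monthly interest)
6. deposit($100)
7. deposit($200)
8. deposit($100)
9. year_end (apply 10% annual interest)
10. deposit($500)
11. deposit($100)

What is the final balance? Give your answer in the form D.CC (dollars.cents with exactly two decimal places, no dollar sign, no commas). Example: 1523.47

After 1 (year_end (apply 10% annual interest)): balance=$550.00 total_interest=$50.00
After 2 (deposit($100)): balance=$650.00 total_interest=$50.00
After 3 (month_end (apply 2% monthly interest)): balance=$663.00 total_interest=$63.00
After 4 (month_end (apply 2% monthly interest)): balance=$676.26 total_interest=$76.26
After 5 (month_end (apply 2% monthly interest)): balance=$689.78 total_interest=$89.78
After 6 (deposit($100)): balance=$789.78 total_interest=$89.78
After 7 (deposit($200)): balance=$989.78 total_interest=$89.78
After 8 (deposit($100)): balance=$1089.78 total_interest=$89.78
After 9 (year_end (apply 10% annual interest)): balance=$1198.75 total_interest=$198.75
After 10 (deposit($500)): balance=$1698.75 total_interest=$198.75
After 11 (deposit($100)): balance=$1798.75 total_interest=$198.75

Answer: 1798.75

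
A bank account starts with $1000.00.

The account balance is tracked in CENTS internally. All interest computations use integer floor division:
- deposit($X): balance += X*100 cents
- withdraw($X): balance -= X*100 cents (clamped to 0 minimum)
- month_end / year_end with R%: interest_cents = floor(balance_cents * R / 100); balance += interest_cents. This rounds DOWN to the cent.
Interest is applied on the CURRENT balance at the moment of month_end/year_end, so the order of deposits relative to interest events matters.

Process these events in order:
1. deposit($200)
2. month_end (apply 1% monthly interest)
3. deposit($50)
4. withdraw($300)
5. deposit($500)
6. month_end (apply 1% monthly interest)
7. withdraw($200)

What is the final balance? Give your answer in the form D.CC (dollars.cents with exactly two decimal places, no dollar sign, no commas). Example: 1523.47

After 1 (deposit($200)): balance=$1200.00 total_interest=$0.00
After 2 (month_end (apply 1% monthly interest)): balance=$1212.00 total_interest=$12.00
After 3 (deposit($50)): balance=$1262.00 total_interest=$12.00
After 4 (withdraw($300)): balance=$962.00 total_interest=$12.00
After 5 (deposit($500)): balance=$1462.00 total_interest=$12.00
After 6 (month_end (apply 1% monthly interest)): balance=$1476.62 total_interest=$26.62
After 7 (withdraw($200)): balance=$1276.62 total_interest=$26.62

Answer: 1276.62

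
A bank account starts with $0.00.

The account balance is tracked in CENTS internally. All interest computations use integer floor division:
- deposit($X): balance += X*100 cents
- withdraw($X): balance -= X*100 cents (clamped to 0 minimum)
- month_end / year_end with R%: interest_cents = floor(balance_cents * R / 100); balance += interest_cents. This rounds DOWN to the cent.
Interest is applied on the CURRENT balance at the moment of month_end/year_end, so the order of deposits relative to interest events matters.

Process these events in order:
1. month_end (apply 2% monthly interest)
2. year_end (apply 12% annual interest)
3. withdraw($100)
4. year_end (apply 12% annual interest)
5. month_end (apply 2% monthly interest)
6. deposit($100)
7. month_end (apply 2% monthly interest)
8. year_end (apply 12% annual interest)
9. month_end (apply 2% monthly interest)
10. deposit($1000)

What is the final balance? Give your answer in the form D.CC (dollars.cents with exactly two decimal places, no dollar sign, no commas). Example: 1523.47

Answer: 1116.52

Derivation:
After 1 (month_end (apply 2% monthly interest)): balance=$0.00 total_interest=$0.00
After 2 (year_end (apply 12% annual interest)): balance=$0.00 total_interest=$0.00
After 3 (withdraw($100)): balance=$0.00 total_interest=$0.00
After 4 (year_end (apply 12% annual interest)): balance=$0.00 total_interest=$0.00
After 5 (month_end (apply 2% monthly interest)): balance=$0.00 total_interest=$0.00
After 6 (deposit($100)): balance=$100.00 total_interest=$0.00
After 7 (month_end (apply 2% monthly interest)): balance=$102.00 total_interest=$2.00
After 8 (year_end (apply 12% annual interest)): balance=$114.24 total_interest=$14.24
After 9 (month_end (apply 2% monthly interest)): balance=$116.52 total_interest=$16.52
After 10 (deposit($1000)): balance=$1116.52 total_interest=$16.52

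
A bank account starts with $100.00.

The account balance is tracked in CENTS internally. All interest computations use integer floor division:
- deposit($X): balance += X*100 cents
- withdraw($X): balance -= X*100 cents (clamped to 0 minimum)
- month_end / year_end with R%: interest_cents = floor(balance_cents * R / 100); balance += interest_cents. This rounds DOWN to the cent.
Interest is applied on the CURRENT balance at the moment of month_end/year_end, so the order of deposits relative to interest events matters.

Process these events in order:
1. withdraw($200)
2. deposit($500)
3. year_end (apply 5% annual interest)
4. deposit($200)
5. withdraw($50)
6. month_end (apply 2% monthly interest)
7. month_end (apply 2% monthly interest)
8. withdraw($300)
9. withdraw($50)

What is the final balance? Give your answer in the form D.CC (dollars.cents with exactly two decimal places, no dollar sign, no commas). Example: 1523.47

After 1 (withdraw($200)): balance=$0.00 total_interest=$0.00
After 2 (deposit($500)): balance=$500.00 total_interest=$0.00
After 3 (year_end (apply 5% annual interest)): balance=$525.00 total_interest=$25.00
After 4 (deposit($200)): balance=$725.00 total_interest=$25.00
After 5 (withdraw($50)): balance=$675.00 total_interest=$25.00
After 6 (month_end (apply 2% monthly interest)): balance=$688.50 total_interest=$38.50
After 7 (month_end (apply 2% monthly interest)): balance=$702.27 total_interest=$52.27
After 8 (withdraw($300)): balance=$402.27 total_interest=$52.27
After 9 (withdraw($50)): balance=$352.27 total_interest=$52.27

Answer: 352.27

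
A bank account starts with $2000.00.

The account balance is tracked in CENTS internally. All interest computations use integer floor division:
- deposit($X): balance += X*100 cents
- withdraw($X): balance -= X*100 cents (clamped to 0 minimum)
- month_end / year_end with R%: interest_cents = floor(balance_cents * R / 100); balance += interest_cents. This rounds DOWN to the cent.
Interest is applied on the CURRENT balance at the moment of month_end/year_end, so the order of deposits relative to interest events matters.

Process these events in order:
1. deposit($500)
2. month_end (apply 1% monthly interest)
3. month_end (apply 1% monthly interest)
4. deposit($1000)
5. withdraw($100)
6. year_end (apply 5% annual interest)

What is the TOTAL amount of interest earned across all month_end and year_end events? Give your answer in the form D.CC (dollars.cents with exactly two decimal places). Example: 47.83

Answer: 222.76

Derivation:
After 1 (deposit($500)): balance=$2500.00 total_interest=$0.00
After 2 (month_end (apply 1% monthly interest)): balance=$2525.00 total_interest=$25.00
After 3 (month_end (apply 1% monthly interest)): balance=$2550.25 total_interest=$50.25
After 4 (deposit($1000)): balance=$3550.25 total_interest=$50.25
After 5 (withdraw($100)): balance=$3450.25 total_interest=$50.25
After 6 (year_end (apply 5% annual interest)): balance=$3622.76 total_interest=$222.76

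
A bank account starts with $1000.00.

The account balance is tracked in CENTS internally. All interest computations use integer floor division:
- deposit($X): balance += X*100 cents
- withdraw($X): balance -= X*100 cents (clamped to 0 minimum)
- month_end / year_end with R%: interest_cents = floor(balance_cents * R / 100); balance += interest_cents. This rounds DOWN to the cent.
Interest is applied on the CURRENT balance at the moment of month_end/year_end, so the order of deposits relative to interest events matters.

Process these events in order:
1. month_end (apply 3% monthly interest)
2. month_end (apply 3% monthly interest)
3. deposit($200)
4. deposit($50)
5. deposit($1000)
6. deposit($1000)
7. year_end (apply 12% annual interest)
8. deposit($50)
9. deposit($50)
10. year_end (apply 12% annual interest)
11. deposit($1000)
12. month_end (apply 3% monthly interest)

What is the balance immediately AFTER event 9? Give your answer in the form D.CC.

Answer: 3808.20

Derivation:
After 1 (month_end (apply 3% monthly interest)): balance=$1030.00 total_interest=$30.00
After 2 (month_end (apply 3% monthly interest)): balance=$1060.90 total_interest=$60.90
After 3 (deposit($200)): balance=$1260.90 total_interest=$60.90
After 4 (deposit($50)): balance=$1310.90 total_interest=$60.90
After 5 (deposit($1000)): balance=$2310.90 total_interest=$60.90
After 6 (deposit($1000)): balance=$3310.90 total_interest=$60.90
After 7 (year_end (apply 12% annual interest)): balance=$3708.20 total_interest=$458.20
After 8 (deposit($50)): balance=$3758.20 total_interest=$458.20
After 9 (deposit($50)): balance=$3808.20 total_interest=$458.20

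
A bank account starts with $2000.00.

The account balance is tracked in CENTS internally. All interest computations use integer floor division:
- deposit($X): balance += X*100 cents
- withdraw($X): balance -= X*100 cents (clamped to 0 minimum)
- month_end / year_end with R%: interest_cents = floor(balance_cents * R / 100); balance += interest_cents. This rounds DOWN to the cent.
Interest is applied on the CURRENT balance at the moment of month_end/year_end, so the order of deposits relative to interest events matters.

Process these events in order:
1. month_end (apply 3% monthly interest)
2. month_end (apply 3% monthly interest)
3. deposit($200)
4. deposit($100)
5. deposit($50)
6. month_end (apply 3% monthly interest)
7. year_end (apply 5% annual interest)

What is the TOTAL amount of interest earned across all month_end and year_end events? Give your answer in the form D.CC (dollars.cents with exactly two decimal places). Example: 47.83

After 1 (month_end (apply 3% monthly interest)): balance=$2060.00 total_interest=$60.00
After 2 (month_end (apply 3% monthly interest)): balance=$2121.80 total_interest=$121.80
After 3 (deposit($200)): balance=$2321.80 total_interest=$121.80
After 4 (deposit($100)): balance=$2421.80 total_interest=$121.80
After 5 (deposit($50)): balance=$2471.80 total_interest=$121.80
After 6 (month_end (apply 3% monthly interest)): balance=$2545.95 total_interest=$195.95
After 7 (year_end (apply 5% annual interest)): balance=$2673.24 total_interest=$323.24

Answer: 323.24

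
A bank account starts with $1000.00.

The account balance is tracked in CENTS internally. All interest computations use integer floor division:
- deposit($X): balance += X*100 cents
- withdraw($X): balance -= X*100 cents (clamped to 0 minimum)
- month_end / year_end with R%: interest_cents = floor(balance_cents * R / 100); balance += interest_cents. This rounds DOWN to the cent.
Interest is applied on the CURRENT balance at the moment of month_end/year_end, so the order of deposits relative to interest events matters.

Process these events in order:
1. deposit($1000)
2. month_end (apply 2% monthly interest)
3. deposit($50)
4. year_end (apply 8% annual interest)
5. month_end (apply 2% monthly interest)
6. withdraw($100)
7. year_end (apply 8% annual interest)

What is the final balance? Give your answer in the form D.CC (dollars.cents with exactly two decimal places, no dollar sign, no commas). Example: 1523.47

Answer: 2378.52

Derivation:
After 1 (deposit($1000)): balance=$2000.00 total_interest=$0.00
After 2 (month_end (apply 2% monthly interest)): balance=$2040.00 total_interest=$40.00
After 3 (deposit($50)): balance=$2090.00 total_interest=$40.00
After 4 (year_end (apply 8% annual interest)): balance=$2257.20 total_interest=$207.20
After 5 (month_end (apply 2% monthly interest)): balance=$2302.34 total_interest=$252.34
After 6 (withdraw($100)): balance=$2202.34 total_interest=$252.34
After 7 (year_end (apply 8% annual interest)): balance=$2378.52 total_interest=$428.52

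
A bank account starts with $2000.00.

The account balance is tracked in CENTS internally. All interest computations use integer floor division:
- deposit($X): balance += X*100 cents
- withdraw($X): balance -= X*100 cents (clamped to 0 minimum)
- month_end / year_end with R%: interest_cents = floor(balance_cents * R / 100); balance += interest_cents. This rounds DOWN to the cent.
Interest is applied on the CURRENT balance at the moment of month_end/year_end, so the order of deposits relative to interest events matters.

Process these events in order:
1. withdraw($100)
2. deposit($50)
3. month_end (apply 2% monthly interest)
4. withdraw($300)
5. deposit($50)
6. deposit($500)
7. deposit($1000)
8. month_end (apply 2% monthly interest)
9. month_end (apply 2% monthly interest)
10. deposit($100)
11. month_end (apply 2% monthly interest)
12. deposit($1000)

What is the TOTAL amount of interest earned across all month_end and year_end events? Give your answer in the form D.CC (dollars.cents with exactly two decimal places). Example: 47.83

Answer: 239.24

Derivation:
After 1 (withdraw($100)): balance=$1900.00 total_interest=$0.00
After 2 (deposit($50)): balance=$1950.00 total_interest=$0.00
After 3 (month_end (apply 2% monthly interest)): balance=$1989.00 total_interest=$39.00
After 4 (withdraw($300)): balance=$1689.00 total_interest=$39.00
After 5 (deposit($50)): balance=$1739.00 total_interest=$39.00
After 6 (deposit($500)): balance=$2239.00 total_interest=$39.00
After 7 (deposit($1000)): balance=$3239.00 total_interest=$39.00
After 8 (month_end (apply 2% monthly interest)): balance=$3303.78 total_interest=$103.78
After 9 (month_end (apply 2% monthly interest)): balance=$3369.85 total_interest=$169.85
After 10 (deposit($100)): balance=$3469.85 total_interest=$169.85
After 11 (month_end (apply 2% monthly interest)): balance=$3539.24 total_interest=$239.24
After 12 (deposit($1000)): balance=$4539.24 total_interest=$239.24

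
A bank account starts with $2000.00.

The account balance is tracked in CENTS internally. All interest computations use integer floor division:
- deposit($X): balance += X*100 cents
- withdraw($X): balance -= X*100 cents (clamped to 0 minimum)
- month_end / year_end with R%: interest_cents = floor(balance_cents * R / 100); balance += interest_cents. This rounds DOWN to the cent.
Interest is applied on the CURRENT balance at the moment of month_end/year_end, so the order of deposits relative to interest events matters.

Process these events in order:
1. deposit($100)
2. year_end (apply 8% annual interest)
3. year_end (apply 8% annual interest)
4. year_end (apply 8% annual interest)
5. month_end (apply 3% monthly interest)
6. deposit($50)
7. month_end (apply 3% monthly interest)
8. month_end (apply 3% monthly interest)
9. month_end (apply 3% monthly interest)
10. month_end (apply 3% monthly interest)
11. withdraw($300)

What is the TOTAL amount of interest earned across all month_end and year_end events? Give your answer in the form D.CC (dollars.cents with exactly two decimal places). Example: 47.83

Answer: 972.99

Derivation:
After 1 (deposit($100)): balance=$2100.00 total_interest=$0.00
After 2 (year_end (apply 8% annual interest)): balance=$2268.00 total_interest=$168.00
After 3 (year_end (apply 8% annual interest)): balance=$2449.44 total_interest=$349.44
After 4 (year_end (apply 8% annual interest)): balance=$2645.39 total_interest=$545.39
After 5 (month_end (apply 3% monthly interest)): balance=$2724.75 total_interest=$624.75
After 6 (deposit($50)): balance=$2774.75 total_interest=$624.75
After 7 (month_end (apply 3% monthly interest)): balance=$2857.99 total_interest=$707.99
After 8 (month_end (apply 3% monthly interest)): balance=$2943.72 total_interest=$793.72
After 9 (month_end (apply 3% monthly interest)): balance=$3032.03 total_interest=$882.03
After 10 (month_end (apply 3% monthly interest)): balance=$3122.99 total_interest=$972.99
After 11 (withdraw($300)): balance=$2822.99 total_interest=$972.99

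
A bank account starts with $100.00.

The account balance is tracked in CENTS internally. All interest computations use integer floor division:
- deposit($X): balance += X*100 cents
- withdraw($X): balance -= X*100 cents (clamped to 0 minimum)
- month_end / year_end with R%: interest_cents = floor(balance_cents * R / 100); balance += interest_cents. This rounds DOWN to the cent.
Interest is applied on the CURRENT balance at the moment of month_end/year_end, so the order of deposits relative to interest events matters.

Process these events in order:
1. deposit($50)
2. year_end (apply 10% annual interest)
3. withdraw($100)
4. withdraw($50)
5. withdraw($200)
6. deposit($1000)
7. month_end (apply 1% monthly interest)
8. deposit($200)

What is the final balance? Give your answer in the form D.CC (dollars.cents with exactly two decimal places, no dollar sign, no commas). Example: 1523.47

After 1 (deposit($50)): balance=$150.00 total_interest=$0.00
After 2 (year_end (apply 10% annual interest)): balance=$165.00 total_interest=$15.00
After 3 (withdraw($100)): balance=$65.00 total_interest=$15.00
After 4 (withdraw($50)): balance=$15.00 total_interest=$15.00
After 5 (withdraw($200)): balance=$0.00 total_interest=$15.00
After 6 (deposit($1000)): balance=$1000.00 total_interest=$15.00
After 7 (month_end (apply 1% monthly interest)): balance=$1010.00 total_interest=$25.00
After 8 (deposit($200)): balance=$1210.00 total_interest=$25.00

Answer: 1210.00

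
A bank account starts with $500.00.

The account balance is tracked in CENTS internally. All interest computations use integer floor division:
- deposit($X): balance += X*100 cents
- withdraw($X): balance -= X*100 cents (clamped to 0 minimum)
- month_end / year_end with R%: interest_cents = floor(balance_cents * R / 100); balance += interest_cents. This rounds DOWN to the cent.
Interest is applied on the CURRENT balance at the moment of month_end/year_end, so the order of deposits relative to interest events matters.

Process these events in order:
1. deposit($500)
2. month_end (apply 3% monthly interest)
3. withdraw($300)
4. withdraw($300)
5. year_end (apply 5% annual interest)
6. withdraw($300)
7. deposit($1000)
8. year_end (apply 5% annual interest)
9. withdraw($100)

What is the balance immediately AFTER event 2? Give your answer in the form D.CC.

After 1 (deposit($500)): balance=$1000.00 total_interest=$0.00
After 2 (month_end (apply 3% monthly interest)): balance=$1030.00 total_interest=$30.00

Answer: 1030.00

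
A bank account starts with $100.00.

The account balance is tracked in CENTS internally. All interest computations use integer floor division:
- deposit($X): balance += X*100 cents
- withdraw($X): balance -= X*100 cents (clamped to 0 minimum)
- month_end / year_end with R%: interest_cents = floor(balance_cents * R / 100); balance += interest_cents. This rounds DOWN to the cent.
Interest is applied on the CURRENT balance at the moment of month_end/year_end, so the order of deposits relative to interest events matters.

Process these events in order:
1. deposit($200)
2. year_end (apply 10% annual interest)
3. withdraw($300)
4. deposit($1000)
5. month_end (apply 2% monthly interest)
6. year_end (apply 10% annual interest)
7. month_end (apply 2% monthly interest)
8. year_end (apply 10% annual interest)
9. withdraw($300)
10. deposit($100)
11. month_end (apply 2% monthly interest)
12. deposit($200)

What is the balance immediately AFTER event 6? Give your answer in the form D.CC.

Answer: 1155.66

Derivation:
After 1 (deposit($200)): balance=$300.00 total_interest=$0.00
After 2 (year_end (apply 10% annual interest)): balance=$330.00 total_interest=$30.00
After 3 (withdraw($300)): balance=$30.00 total_interest=$30.00
After 4 (deposit($1000)): balance=$1030.00 total_interest=$30.00
After 5 (month_end (apply 2% monthly interest)): balance=$1050.60 total_interest=$50.60
After 6 (year_end (apply 10% annual interest)): balance=$1155.66 total_interest=$155.66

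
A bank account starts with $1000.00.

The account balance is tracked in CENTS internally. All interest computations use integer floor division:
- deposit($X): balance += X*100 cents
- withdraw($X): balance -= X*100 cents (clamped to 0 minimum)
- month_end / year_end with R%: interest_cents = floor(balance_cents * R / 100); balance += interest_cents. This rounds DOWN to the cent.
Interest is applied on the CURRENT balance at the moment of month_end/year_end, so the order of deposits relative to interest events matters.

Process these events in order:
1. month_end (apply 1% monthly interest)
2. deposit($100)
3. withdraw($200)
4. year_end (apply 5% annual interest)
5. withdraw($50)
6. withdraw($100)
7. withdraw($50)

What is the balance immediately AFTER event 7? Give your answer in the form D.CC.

After 1 (month_end (apply 1% monthly interest)): balance=$1010.00 total_interest=$10.00
After 2 (deposit($100)): balance=$1110.00 total_interest=$10.00
After 3 (withdraw($200)): balance=$910.00 total_interest=$10.00
After 4 (year_end (apply 5% annual interest)): balance=$955.50 total_interest=$55.50
After 5 (withdraw($50)): balance=$905.50 total_interest=$55.50
After 6 (withdraw($100)): balance=$805.50 total_interest=$55.50
After 7 (withdraw($50)): balance=$755.50 total_interest=$55.50

Answer: 755.50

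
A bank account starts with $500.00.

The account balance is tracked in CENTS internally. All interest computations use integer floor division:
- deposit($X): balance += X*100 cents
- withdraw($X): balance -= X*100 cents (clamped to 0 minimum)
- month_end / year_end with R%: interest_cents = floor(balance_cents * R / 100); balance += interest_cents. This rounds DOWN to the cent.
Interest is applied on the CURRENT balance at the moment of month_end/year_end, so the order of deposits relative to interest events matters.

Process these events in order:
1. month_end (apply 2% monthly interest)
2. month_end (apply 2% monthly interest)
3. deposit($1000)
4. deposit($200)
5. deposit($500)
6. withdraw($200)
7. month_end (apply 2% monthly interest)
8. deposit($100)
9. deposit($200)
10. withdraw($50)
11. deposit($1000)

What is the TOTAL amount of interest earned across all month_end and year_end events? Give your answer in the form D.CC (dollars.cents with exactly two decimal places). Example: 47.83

Answer: 60.60

Derivation:
After 1 (month_end (apply 2% monthly interest)): balance=$510.00 total_interest=$10.00
After 2 (month_end (apply 2% monthly interest)): balance=$520.20 total_interest=$20.20
After 3 (deposit($1000)): balance=$1520.20 total_interest=$20.20
After 4 (deposit($200)): balance=$1720.20 total_interest=$20.20
After 5 (deposit($500)): balance=$2220.20 total_interest=$20.20
After 6 (withdraw($200)): balance=$2020.20 total_interest=$20.20
After 7 (month_end (apply 2% monthly interest)): balance=$2060.60 total_interest=$60.60
After 8 (deposit($100)): balance=$2160.60 total_interest=$60.60
After 9 (deposit($200)): balance=$2360.60 total_interest=$60.60
After 10 (withdraw($50)): balance=$2310.60 total_interest=$60.60
After 11 (deposit($1000)): balance=$3310.60 total_interest=$60.60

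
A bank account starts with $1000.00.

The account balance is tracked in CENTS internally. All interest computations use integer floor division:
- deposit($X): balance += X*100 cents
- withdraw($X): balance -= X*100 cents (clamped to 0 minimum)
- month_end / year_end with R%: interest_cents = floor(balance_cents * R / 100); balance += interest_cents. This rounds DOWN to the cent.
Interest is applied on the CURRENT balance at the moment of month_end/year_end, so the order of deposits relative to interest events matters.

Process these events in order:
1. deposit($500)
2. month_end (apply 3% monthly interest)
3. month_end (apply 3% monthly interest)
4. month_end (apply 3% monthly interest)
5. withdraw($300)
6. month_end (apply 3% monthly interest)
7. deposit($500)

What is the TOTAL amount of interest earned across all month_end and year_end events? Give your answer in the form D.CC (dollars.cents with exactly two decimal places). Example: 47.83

Answer: 179.26

Derivation:
After 1 (deposit($500)): balance=$1500.00 total_interest=$0.00
After 2 (month_end (apply 3% monthly interest)): balance=$1545.00 total_interest=$45.00
After 3 (month_end (apply 3% monthly interest)): balance=$1591.35 total_interest=$91.35
After 4 (month_end (apply 3% monthly interest)): balance=$1639.09 total_interest=$139.09
After 5 (withdraw($300)): balance=$1339.09 total_interest=$139.09
After 6 (month_end (apply 3% monthly interest)): balance=$1379.26 total_interest=$179.26
After 7 (deposit($500)): balance=$1879.26 total_interest=$179.26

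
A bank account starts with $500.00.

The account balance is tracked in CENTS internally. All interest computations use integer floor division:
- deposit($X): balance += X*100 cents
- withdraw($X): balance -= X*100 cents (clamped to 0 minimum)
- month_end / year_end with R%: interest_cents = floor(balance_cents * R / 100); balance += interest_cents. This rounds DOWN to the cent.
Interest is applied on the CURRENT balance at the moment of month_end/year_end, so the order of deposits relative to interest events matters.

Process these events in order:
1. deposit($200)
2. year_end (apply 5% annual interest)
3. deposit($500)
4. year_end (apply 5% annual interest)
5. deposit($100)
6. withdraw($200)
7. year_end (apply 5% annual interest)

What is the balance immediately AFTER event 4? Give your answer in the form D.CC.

Answer: 1296.75

Derivation:
After 1 (deposit($200)): balance=$700.00 total_interest=$0.00
After 2 (year_end (apply 5% annual interest)): balance=$735.00 total_interest=$35.00
After 3 (deposit($500)): balance=$1235.00 total_interest=$35.00
After 4 (year_end (apply 5% annual interest)): balance=$1296.75 total_interest=$96.75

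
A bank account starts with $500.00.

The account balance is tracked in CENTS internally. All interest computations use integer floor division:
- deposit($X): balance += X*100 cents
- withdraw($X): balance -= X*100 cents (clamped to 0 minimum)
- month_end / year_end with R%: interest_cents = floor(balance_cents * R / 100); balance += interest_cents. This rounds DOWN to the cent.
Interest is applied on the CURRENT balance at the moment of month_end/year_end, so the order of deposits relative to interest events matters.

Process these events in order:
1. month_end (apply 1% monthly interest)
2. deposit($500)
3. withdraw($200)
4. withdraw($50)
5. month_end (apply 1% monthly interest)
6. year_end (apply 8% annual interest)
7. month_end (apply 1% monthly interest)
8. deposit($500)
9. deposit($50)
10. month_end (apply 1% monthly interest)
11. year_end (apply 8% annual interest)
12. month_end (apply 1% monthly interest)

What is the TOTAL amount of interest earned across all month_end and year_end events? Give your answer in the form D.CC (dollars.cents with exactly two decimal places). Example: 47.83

After 1 (month_end (apply 1% monthly interest)): balance=$505.00 total_interest=$5.00
After 2 (deposit($500)): balance=$1005.00 total_interest=$5.00
After 3 (withdraw($200)): balance=$805.00 total_interest=$5.00
After 4 (withdraw($50)): balance=$755.00 total_interest=$5.00
After 5 (month_end (apply 1% monthly interest)): balance=$762.55 total_interest=$12.55
After 6 (year_end (apply 8% annual interest)): balance=$823.55 total_interest=$73.55
After 7 (month_end (apply 1% monthly interest)): balance=$831.78 total_interest=$81.78
After 8 (deposit($500)): balance=$1331.78 total_interest=$81.78
After 9 (deposit($50)): balance=$1381.78 total_interest=$81.78
After 10 (month_end (apply 1% monthly interest)): balance=$1395.59 total_interest=$95.59
After 11 (year_end (apply 8% annual interest)): balance=$1507.23 total_interest=$207.23
After 12 (month_end (apply 1% monthly interest)): balance=$1522.30 total_interest=$222.30

Answer: 222.30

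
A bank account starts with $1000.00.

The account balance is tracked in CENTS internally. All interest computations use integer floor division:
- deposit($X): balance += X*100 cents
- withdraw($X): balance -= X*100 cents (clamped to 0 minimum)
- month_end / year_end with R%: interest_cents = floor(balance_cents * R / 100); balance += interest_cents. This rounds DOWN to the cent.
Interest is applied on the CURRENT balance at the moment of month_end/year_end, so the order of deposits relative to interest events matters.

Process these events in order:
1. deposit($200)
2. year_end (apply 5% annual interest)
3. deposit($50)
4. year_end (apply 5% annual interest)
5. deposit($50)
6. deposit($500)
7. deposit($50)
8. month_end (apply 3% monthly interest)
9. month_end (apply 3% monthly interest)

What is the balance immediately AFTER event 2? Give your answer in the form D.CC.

After 1 (deposit($200)): balance=$1200.00 total_interest=$0.00
After 2 (year_end (apply 5% annual interest)): balance=$1260.00 total_interest=$60.00

Answer: 1260.00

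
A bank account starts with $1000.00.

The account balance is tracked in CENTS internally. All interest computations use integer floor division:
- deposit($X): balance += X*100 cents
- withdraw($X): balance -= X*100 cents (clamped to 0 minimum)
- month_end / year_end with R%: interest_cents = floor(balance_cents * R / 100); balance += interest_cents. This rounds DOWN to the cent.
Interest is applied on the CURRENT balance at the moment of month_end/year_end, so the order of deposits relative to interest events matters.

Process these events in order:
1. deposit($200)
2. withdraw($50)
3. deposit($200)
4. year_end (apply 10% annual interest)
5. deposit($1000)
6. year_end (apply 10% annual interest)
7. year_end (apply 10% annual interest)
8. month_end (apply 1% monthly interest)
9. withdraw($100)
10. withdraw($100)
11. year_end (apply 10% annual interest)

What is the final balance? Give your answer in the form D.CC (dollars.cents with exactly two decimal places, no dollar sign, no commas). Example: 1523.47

Answer: 3120.60

Derivation:
After 1 (deposit($200)): balance=$1200.00 total_interest=$0.00
After 2 (withdraw($50)): balance=$1150.00 total_interest=$0.00
After 3 (deposit($200)): balance=$1350.00 total_interest=$0.00
After 4 (year_end (apply 10% annual interest)): balance=$1485.00 total_interest=$135.00
After 5 (deposit($1000)): balance=$2485.00 total_interest=$135.00
After 6 (year_end (apply 10% annual interest)): balance=$2733.50 total_interest=$383.50
After 7 (year_end (apply 10% annual interest)): balance=$3006.85 total_interest=$656.85
After 8 (month_end (apply 1% monthly interest)): balance=$3036.91 total_interest=$686.91
After 9 (withdraw($100)): balance=$2936.91 total_interest=$686.91
After 10 (withdraw($100)): balance=$2836.91 total_interest=$686.91
After 11 (year_end (apply 10% annual interest)): balance=$3120.60 total_interest=$970.60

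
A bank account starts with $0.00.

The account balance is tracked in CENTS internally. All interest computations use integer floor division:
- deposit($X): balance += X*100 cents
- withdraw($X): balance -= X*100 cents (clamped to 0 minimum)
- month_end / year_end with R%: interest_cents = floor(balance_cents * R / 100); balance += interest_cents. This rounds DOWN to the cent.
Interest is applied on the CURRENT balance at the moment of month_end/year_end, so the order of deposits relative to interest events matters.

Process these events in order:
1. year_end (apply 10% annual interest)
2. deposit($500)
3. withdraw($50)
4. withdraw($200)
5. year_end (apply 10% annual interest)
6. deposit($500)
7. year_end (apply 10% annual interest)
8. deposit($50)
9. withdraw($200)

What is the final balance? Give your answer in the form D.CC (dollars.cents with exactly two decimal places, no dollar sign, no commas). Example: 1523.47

Answer: 702.50

Derivation:
After 1 (year_end (apply 10% annual interest)): balance=$0.00 total_interest=$0.00
After 2 (deposit($500)): balance=$500.00 total_interest=$0.00
After 3 (withdraw($50)): balance=$450.00 total_interest=$0.00
After 4 (withdraw($200)): balance=$250.00 total_interest=$0.00
After 5 (year_end (apply 10% annual interest)): balance=$275.00 total_interest=$25.00
After 6 (deposit($500)): balance=$775.00 total_interest=$25.00
After 7 (year_end (apply 10% annual interest)): balance=$852.50 total_interest=$102.50
After 8 (deposit($50)): balance=$902.50 total_interest=$102.50
After 9 (withdraw($200)): balance=$702.50 total_interest=$102.50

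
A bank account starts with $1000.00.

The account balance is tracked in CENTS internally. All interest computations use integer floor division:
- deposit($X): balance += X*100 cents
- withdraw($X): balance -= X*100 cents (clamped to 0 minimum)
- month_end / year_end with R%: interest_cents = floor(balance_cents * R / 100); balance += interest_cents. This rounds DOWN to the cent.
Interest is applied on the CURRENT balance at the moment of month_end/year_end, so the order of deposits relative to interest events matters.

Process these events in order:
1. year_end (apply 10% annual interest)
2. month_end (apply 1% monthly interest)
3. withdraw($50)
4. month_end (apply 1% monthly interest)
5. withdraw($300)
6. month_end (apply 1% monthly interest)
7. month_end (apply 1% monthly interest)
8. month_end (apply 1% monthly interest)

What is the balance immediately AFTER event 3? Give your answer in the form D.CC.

After 1 (year_end (apply 10% annual interest)): balance=$1100.00 total_interest=$100.00
After 2 (month_end (apply 1% monthly interest)): balance=$1111.00 total_interest=$111.00
After 3 (withdraw($50)): balance=$1061.00 total_interest=$111.00

Answer: 1061.00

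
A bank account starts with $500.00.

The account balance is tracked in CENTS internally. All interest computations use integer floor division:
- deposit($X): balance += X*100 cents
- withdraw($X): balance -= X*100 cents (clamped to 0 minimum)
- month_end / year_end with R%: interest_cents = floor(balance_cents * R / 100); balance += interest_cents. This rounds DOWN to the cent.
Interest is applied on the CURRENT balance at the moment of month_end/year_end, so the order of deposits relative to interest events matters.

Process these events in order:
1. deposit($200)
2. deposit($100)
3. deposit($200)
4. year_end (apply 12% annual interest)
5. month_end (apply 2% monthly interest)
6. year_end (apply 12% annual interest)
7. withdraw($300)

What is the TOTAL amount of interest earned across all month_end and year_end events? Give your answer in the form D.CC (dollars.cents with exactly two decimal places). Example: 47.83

Answer: 279.48

Derivation:
After 1 (deposit($200)): balance=$700.00 total_interest=$0.00
After 2 (deposit($100)): balance=$800.00 total_interest=$0.00
After 3 (deposit($200)): balance=$1000.00 total_interest=$0.00
After 4 (year_end (apply 12% annual interest)): balance=$1120.00 total_interest=$120.00
After 5 (month_end (apply 2% monthly interest)): balance=$1142.40 total_interest=$142.40
After 6 (year_end (apply 12% annual interest)): balance=$1279.48 total_interest=$279.48
After 7 (withdraw($300)): balance=$979.48 total_interest=$279.48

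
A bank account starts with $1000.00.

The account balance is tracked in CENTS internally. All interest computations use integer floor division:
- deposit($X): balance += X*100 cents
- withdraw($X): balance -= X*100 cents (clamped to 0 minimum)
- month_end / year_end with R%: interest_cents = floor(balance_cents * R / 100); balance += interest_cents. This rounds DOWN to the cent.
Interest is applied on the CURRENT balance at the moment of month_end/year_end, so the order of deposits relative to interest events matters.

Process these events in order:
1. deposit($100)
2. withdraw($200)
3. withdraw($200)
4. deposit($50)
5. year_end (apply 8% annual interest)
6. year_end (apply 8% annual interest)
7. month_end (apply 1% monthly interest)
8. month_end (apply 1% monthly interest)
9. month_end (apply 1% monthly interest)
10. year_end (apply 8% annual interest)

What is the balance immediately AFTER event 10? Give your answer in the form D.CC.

Answer: 973.39

Derivation:
After 1 (deposit($100)): balance=$1100.00 total_interest=$0.00
After 2 (withdraw($200)): balance=$900.00 total_interest=$0.00
After 3 (withdraw($200)): balance=$700.00 total_interest=$0.00
After 4 (deposit($50)): balance=$750.00 total_interest=$0.00
After 5 (year_end (apply 8% annual interest)): balance=$810.00 total_interest=$60.00
After 6 (year_end (apply 8% annual interest)): balance=$874.80 total_interest=$124.80
After 7 (month_end (apply 1% monthly interest)): balance=$883.54 total_interest=$133.54
After 8 (month_end (apply 1% monthly interest)): balance=$892.37 total_interest=$142.37
After 9 (month_end (apply 1% monthly interest)): balance=$901.29 total_interest=$151.29
After 10 (year_end (apply 8% annual interest)): balance=$973.39 total_interest=$223.39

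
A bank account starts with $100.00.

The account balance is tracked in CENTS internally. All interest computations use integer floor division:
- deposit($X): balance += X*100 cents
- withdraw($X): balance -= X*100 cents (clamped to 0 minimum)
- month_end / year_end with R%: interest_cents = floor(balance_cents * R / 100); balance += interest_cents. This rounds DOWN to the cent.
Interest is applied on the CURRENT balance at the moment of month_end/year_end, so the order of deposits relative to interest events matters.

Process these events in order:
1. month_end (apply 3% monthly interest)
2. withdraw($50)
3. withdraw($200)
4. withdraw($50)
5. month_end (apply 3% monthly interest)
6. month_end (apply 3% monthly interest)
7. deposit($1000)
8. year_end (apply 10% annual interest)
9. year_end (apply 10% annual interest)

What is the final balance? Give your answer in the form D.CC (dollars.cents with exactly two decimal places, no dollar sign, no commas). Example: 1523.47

Answer: 1210.00

Derivation:
After 1 (month_end (apply 3% monthly interest)): balance=$103.00 total_interest=$3.00
After 2 (withdraw($50)): balance=$53.00 total_interest=$3.00
After 3 (withdraw($200)): balance=$0.00 total_interest=$3.00
After 4 (withdraw($50)): balance=$0.00 total_interest=$3.00
After 5 (month_end (apply 3% monthly interest)): balance=$0.00 total_interest=$3.00
After 6 (month_end (apply 3% monthly interest)): balance=$0.00 total_interest=$3.00
After 7 (deposit($1000)): balance=$1000.00 total_interest=$3.00
After 8 (year_end (apply 10% annual interest)): balance=$1100.00 total_interest=$103.00
After 9 (year_end (apply 10% annual interest)): balance=$1210.00 total_interest=$213.00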